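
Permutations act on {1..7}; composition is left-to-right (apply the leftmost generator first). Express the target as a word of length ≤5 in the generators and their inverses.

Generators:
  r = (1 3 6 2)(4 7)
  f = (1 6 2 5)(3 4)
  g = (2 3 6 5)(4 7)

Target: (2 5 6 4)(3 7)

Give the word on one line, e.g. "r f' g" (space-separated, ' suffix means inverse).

f' r f

  after f': (1 5 2 6)(3 4)
  after r: (1 5)(3 7 4 6)
  after f: (2 5 6 4)(3 7)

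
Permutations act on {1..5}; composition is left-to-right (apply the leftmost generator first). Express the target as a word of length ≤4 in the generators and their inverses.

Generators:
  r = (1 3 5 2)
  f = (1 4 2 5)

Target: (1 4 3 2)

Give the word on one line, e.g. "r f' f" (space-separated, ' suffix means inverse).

f r r

  after f: (1 4 2 5)
  after r: (1 4)(3 5)
  after r: (1 4 3 2)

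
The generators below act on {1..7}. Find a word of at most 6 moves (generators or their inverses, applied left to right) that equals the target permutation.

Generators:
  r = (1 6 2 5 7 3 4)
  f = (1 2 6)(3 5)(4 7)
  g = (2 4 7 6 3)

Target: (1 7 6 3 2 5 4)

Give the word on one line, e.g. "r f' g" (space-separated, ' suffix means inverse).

f' r g f'

  after f': (1 6 2)(3 5)(4 7)
  after r: (1 2 6 5 4 3 7)
  after g: (1 4 2 3 6 5 7)
  after f': (1 7 6 3 2 5 4)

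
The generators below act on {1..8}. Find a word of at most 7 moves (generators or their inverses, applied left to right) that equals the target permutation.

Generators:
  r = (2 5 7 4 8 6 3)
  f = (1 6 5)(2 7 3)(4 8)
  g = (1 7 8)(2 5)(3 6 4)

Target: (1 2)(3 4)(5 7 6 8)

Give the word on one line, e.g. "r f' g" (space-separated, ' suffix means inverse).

r' f' g g r'

  after r': (2 3 6 8 4 7 5)
  after f': (1 5 3)(2 7 6 4)
  after g: (1 2 8)(3 7 4 5 6)
  after g: (1 5 4 2)(3 8 7)
  after r': (1 2)(3 4)(5 7 6 8)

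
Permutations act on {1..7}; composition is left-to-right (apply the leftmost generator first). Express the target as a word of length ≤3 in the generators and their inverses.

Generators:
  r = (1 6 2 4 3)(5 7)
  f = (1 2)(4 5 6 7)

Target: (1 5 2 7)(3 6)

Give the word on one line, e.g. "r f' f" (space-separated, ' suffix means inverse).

r f r'

  after r: (1 6 2 4 3)(5 7)
  after f: (1 7 6)(2 5 4 3)
  after r': (1 5 2 7)(3 6)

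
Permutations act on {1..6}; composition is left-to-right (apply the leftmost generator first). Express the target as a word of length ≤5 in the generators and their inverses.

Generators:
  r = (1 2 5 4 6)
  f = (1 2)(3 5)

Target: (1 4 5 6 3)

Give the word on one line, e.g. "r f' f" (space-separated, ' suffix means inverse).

r' f' r' f'

  after r': (1 6 4 5 2)
  after f': (1 6 4 3 5)
  after r': (1 4 3 2)(5 6)
  after f': (1 4 5 6 3)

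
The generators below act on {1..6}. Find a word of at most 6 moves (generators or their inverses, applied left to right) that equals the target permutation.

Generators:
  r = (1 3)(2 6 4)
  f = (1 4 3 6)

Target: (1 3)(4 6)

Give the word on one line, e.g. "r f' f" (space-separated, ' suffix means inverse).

  after r': (1 3)(2 4 6)
  after f': (1 4 3 6 2)
  after f': (2 6)
  after r': (1 3)(4 6)

r' f' f' r'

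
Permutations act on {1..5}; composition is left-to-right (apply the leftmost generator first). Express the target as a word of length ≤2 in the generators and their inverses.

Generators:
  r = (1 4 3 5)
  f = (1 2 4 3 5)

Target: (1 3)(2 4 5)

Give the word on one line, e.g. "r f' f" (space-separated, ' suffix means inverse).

r f

  after r: (1 4 3 5)
  after f: (1 3)(2 4 5)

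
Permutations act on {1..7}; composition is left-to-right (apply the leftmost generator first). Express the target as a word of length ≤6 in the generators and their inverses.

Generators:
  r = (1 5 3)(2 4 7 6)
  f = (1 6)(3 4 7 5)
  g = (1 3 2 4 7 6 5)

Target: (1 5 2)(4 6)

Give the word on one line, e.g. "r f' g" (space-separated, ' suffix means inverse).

  after f': (1 6)(3 5 7 4)
  after f': (3 7)(4 5)
  after r': (1 3 4)(2 6 7 5)
  after f': (1 5 2)(4 6)

f' f' r' f'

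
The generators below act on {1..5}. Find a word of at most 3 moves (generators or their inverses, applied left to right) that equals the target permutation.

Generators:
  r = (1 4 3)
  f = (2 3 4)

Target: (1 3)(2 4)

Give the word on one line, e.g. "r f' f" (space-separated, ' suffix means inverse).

  after f: (2 3 4)
  after r': (1 3)(2 4)

f r'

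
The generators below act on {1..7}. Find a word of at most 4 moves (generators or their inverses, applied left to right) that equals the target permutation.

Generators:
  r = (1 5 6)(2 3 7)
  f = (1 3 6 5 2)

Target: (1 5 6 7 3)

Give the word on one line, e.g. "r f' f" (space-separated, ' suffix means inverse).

  after r': (1 6 5)(2 7 3)
  after f': (1 3 5 2 7)
  after f': (2 7)(3 6)
  after r: (1 5 6 7 3)

r' f' f' r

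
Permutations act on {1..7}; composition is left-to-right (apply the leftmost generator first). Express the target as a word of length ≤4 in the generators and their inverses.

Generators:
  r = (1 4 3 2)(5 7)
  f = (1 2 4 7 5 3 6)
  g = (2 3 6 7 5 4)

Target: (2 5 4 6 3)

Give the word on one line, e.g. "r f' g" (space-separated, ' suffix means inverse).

  after r': (1 2 3 4)(5 7)
  after f': (2 5 4 6 3)

r' f'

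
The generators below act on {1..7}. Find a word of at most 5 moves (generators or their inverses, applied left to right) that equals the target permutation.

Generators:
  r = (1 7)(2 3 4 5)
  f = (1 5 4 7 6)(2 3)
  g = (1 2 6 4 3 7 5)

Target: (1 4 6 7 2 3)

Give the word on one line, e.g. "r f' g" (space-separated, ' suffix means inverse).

r g' r' r' f

  after r: (1 7)(2 3 4 5)
  after g': (1 3 6 2 4 7 5)
  after r': (1 2 3 6 5 7 4)
  after r': (1 5)(3 6 4 7)
  after f: (1 4 6 7 2 3)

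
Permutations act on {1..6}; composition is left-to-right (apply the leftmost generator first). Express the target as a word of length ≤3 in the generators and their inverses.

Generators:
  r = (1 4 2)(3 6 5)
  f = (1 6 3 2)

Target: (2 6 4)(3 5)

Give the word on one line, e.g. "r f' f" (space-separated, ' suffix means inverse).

f' r' r'

  after f': (1 2 3 6)
  after r': (1 4)(2 5 6)
  after r': (2 6 4)(3 5)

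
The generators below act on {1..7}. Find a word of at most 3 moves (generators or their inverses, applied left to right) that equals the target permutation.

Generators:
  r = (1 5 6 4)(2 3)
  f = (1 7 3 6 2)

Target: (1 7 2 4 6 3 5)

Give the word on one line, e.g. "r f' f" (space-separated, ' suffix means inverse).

  after f: (1 7 3 6 2)
  after r': (1 7 2 4 6 3 5)

f r'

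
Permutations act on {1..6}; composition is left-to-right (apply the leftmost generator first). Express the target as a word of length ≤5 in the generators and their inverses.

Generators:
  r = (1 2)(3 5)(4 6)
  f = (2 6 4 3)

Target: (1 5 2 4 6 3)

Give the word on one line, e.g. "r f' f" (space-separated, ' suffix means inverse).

r' f r f r'

  after r': (1 2)(3 5)(4 6)
  after f: (1 6 3 5 2)
  after r: (1 4 6 5)
  after f: (1 3 2 6 5)
  after r': (1 5 2 4 6 3)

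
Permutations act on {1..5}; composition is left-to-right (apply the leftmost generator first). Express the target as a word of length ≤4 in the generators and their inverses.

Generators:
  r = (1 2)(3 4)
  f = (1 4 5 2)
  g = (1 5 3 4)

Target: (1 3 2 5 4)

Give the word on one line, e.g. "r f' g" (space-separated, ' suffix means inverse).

  after r: (1 2)(3 4)
  after f': (1 5 4 3)
  after r: (1 5 3 2)
  after g: (1 3 2 5 4)

r f' r g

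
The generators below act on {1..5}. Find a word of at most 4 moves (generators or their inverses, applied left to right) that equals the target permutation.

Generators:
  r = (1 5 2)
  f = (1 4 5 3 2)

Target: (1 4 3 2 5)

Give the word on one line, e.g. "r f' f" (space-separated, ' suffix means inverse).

r' f r f'

  after r': (1 2 5)
  after f: (2 3)(4 5)
  after r: (1 5 4 2 3)
  after f': (1 4 3 2 5)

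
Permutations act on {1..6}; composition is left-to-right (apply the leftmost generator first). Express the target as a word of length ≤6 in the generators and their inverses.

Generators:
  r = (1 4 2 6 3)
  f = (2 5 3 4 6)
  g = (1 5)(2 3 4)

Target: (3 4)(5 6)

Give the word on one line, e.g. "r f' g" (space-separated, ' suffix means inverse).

  after r': (1 3 6 2 4)
  after f: (1 4)(2 6 5 3)
  after g': (1 3 4 5 2 6)
  after f': (1 5 6)(2 4)
  after g: (3 4)(5 6)

r' f g' f' g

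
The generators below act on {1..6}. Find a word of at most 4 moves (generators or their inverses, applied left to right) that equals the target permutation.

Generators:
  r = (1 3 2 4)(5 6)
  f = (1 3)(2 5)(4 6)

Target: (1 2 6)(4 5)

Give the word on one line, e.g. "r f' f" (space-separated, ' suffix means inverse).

  after f': (1 3)(2 5)(4 6)
  after r: (1 2 6)(4 5)

f' r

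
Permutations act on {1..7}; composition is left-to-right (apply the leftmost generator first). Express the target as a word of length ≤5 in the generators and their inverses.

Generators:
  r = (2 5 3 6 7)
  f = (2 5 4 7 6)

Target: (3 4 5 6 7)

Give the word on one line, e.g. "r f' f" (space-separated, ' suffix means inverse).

  after r': (2 7 6 3 5)
  after f: (2 6 3 4 7)
  after r: (2 7 5 3 4)
  after r: (3 4 5 6 7)

r' f r r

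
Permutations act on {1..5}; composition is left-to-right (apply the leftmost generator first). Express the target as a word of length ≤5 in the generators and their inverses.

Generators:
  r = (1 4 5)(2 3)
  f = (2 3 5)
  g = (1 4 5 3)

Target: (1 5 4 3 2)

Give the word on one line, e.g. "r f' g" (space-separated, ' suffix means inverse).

  after f': (2 5 3)
  after g': (1 3 2 4)
  after g': (1 5 4 3 2)

f' g' g'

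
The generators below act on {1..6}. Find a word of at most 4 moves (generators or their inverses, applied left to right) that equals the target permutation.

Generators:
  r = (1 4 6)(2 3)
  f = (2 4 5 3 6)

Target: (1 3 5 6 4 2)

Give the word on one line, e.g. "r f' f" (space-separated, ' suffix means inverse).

r' r' f' r

  after r': (1 6 4)(2 3)
  after r': (1 4 6)
  after f': (1 2 6)(3 5 4)
  after r: (1 3 5 6 4 2)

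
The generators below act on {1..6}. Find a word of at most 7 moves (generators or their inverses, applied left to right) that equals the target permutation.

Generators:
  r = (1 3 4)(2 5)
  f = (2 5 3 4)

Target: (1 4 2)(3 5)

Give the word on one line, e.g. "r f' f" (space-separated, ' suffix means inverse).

  after r': (1 4 3)(2 5)
  after f: (1 2 3)
  after r': (1 5 2)(3 4)
  after f': (1 2)(4 5)
  after f': (1 4 2)(3 5)

r' f r' f' f'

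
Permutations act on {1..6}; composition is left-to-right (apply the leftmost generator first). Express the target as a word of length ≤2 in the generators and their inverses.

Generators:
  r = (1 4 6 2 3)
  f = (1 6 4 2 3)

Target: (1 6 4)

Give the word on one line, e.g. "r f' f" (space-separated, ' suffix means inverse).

  after r: (1 4 6 2 3)
  after f': (1 6 4)

r f'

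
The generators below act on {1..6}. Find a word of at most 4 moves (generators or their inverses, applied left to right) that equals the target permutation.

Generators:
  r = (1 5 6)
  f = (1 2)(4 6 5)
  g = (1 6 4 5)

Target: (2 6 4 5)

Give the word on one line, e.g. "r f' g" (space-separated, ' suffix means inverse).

  after f': (1 2)(4 5 6)
  after g': (1 2 5)
  after f': (2 6 4 5)

f' g' f'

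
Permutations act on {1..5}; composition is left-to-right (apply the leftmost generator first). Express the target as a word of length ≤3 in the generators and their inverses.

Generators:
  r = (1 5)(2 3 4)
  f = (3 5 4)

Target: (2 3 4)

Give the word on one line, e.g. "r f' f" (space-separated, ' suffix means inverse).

  after r': (1 5)(2 4 3)
  after r': (2 3 4)

r' r'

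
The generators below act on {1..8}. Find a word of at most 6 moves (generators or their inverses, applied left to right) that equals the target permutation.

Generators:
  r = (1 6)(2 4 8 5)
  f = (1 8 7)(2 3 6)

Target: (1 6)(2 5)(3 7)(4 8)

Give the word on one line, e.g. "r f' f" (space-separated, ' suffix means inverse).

f' r' r' f r'

  after f': (1 7 8)(2 6 3)
  after r': (1 7 4 2)(3 5 8 6)
  after r': (1 7 2 6 3 8)(4 5)
  after f: (3 7)(4 5)
  after r': (1 6)(2 5)(3 7)(4 8)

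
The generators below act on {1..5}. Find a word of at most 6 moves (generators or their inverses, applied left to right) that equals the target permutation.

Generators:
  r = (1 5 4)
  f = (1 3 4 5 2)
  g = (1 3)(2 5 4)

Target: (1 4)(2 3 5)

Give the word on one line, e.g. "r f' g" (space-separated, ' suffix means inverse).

r' r' f g'

  after r': (1 4 5)
  after r': (1 5 4)
  after f: (1 2)(3 4)
  after g': (1 4)(2 3 5)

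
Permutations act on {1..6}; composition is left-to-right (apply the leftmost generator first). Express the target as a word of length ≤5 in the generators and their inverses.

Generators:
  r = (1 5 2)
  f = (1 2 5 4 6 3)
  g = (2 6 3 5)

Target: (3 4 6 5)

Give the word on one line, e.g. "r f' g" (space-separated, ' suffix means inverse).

  after f': (1 3 6 4 5 2)
  after g': (1 6 4 3 2)
  after f: (1 3 5 4)
  after f: (2 5 6 3 4)
  after g: (3 4 6 5)

f' g' f f g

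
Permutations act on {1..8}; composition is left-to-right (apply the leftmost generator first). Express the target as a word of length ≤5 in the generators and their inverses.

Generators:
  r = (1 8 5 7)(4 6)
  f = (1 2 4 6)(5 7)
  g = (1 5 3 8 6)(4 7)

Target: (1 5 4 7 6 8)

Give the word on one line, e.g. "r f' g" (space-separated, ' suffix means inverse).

  after r': (1 7 5 8)(4 6)
  after g: (1 4)(3 8 5 6 7)
  after r': (1 6 5 4 7 3)
  after g: (3 5 7 8 6)
  after g: (1 5 4 7 6 8)

r' g r' g g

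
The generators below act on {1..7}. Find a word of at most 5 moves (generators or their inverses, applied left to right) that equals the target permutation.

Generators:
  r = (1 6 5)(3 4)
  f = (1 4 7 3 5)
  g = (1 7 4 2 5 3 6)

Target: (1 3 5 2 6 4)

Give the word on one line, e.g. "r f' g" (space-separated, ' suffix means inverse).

r g f' g

  after r: (1 6 5)(3 4)
  after g: (2 5 7 4 6 3)
  after f': (1 5 4 6 7)(2 3)
  after g: (1 3 5 2 6 4)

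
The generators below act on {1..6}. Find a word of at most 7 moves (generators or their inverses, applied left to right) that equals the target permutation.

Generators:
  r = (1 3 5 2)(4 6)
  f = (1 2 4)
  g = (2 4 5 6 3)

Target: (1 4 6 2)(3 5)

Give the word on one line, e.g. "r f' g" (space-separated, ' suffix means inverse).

  after f: (1 2 4)
  after r': (1 5 3)(2 6 4)
  after r': (1 3 2 4 5)
  after g': (1 6 5)
  after r: (1 4 6 2)(3 5)

f r' r' g' r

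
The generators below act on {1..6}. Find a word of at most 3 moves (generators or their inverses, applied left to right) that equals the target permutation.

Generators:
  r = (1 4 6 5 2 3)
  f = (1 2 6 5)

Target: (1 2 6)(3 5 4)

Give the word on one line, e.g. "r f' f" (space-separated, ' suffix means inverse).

  after r': (1 3 2 5 6 4)
  after r': (1 2 6)(3 5 4)

r' r'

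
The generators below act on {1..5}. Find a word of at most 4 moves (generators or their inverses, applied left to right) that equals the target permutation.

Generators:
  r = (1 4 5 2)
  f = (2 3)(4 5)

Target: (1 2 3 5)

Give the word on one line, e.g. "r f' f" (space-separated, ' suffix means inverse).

  after f: (2 3)(4 5)
  after r': (1 2 3 5)

f r'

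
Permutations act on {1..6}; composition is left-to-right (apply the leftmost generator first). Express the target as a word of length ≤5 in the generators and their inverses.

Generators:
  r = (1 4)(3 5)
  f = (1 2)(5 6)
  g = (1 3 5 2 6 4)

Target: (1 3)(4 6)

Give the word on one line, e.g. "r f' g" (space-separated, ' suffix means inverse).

g r g'

  after g: (1 3 5 2 6 4)
  after r: (1 5 2 6)
  after g': (1 3)(4 6)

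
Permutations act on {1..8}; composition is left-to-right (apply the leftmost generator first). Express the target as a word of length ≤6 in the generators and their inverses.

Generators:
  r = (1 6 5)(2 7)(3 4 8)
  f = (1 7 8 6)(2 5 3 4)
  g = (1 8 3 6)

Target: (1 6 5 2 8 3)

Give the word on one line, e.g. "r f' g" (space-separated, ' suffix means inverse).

g r f' r f'

  after g: (1 8 3 6)
  after r: (1 3 5)(2 7)(4 8)
  after f': (1 5 6 8 3 2)(4 7)
  after r: (2 6 3 7 8 4)
  after f': (1 6 5 2 8 3)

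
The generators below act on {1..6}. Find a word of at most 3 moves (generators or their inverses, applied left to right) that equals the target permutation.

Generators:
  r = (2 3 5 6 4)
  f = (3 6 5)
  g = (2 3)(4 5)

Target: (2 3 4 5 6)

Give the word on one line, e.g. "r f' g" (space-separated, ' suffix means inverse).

  after g: (2 3)(4 5)
  after f': (2 5 4 6 3)
  after r': (2 3 4 5 6)

g f' r'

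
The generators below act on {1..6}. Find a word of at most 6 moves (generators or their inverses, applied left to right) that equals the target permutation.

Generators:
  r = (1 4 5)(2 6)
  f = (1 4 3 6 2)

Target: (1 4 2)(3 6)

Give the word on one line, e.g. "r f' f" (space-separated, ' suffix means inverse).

r' r' f r f'

  after r': (1 5 4)(2 6)
  after r': (1 4 5)
  after f: (1 3 6 2)(4 5)
  after r: (1 3 2 4)
  after f': (1 4 2)(3 6)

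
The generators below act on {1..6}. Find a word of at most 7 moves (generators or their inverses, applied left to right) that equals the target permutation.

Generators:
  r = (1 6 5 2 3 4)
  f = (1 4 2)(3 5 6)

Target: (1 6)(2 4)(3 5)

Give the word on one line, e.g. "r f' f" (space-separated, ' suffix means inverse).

  after r': (1 4 3 2 5 6)
  after f': (2 3 4 6)
  after r: (1 6 3)(2 4 5)
  after f': (1 5 4 3 2)
  after r': (1 6)(2 4)(3 5)

r' f' r f' r'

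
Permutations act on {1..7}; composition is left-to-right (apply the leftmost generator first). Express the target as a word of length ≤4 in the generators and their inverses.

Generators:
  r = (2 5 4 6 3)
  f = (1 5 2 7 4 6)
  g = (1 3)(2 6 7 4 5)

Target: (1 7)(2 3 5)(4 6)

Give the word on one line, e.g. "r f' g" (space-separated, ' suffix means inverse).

g r f

  after g: (1 3)(2 6 7 4 5)
  after r: (1 2 3)(6 7)
  after f: (1 7)(2 3 5)(4 6)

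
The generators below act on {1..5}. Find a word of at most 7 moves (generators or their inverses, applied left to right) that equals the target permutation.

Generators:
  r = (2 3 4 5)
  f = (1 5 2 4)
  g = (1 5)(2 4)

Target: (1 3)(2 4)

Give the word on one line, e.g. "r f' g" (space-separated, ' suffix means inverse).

  after f: (1 5 2 4)
  after r: (1 2 5 3 4)
  after g: (1 4 5 3 2)
  after r': (1 3 5 2)
  after f': (1 3)(2 4)

f r g r' f'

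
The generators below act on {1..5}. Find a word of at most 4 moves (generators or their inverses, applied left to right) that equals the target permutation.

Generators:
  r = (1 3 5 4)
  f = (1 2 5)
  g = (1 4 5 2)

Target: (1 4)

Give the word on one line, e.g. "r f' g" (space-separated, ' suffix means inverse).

g f

  after g: (1 4 5 2)
  after f: (1 4)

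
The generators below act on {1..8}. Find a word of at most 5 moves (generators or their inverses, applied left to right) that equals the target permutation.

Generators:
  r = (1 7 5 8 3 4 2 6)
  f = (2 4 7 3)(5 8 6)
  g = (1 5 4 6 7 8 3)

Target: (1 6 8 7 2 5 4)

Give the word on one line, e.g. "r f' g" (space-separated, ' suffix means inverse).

g r f

  after g: (1 5 4 6 7 8 3)
  after r: (1 8 4)(2 6 5)(3 7)
  after f: (1 6 8 7 2 5 4)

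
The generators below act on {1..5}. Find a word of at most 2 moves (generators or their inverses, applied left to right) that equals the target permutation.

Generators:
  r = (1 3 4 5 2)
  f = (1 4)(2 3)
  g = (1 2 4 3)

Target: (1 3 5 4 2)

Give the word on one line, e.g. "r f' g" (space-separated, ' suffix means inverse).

  after f: (1 4)(2 3)
  after r': (1 3 5 4 2)

f r'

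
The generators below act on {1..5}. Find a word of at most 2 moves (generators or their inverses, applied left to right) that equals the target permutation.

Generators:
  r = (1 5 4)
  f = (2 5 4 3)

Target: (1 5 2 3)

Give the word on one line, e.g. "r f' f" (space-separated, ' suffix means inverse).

f' r

  after f': (2 3 4 5)
  after r: (1 5 2 3)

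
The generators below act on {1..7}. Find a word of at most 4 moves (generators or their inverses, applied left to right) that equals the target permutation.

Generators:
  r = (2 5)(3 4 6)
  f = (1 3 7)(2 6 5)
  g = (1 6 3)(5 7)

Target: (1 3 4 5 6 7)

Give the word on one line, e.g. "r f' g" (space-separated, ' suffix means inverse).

  after r: (2 5)(3 4 6)
  after f': (1 7 3 4 2 6)
  after f': (1 3 4 5 6 7)

r f' f'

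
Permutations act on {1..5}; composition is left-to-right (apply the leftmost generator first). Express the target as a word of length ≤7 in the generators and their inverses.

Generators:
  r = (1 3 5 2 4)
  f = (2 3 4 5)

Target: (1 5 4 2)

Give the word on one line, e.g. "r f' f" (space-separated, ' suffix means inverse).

  after f': (2 5 4 3)
  after r': (1 4)(2 3 5)
  after f: (1 5 3 2 4)
  after r: (1 2)(3 4)
  after f': (1 5 4 2)

f' r' f r f'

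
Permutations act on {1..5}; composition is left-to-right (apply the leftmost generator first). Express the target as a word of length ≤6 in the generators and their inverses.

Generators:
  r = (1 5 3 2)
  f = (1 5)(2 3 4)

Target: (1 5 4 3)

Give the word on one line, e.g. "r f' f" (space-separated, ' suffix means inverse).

f' f' r f r

  after f': (1 5)(2 4 3)
  after f': (2 3 4)
  after r: (1 5 3 4)
  after f: (2 3)(4 5)
  after r: (1 5 4 3)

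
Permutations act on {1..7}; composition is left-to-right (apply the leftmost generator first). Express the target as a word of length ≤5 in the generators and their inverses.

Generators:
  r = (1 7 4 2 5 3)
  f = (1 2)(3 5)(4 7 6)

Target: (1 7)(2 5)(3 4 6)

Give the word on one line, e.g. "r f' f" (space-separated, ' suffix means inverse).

f' r' f' r f'

  after f': (1 2)(3 5)(4 6 7)
  after r': (1 4 6)(2 3)
  after f': (1 6 2 5 3)(4 7)
  after r: (1 6 5)(2 3 7)
  after f': (1 7)(2 5)(3 4 6)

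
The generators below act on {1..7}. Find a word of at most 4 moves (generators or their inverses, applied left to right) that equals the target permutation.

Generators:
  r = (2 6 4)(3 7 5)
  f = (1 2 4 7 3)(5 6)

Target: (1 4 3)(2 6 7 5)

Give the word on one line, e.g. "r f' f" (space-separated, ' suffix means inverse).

f r r

  after f: (1 2 4 7 3)(5 6)
  after r: (1 6 3)(4 5)
  after r: (1 4 3)(2 6 7 5)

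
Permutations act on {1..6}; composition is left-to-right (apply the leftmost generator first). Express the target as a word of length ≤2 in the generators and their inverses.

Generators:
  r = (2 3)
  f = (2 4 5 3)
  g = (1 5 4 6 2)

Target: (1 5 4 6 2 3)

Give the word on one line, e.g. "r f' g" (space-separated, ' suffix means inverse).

r' g

  after r': (2 3)
  after g: (1 5 4 6 2 3)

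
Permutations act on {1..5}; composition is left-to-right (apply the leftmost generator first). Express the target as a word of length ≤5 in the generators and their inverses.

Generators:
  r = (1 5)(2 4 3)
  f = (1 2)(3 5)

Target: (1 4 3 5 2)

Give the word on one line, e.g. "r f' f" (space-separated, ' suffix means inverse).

f r' r'

  after f: (1 2)(3 5)
  after r': (1 3)(2 5 4)
  after r': (1 4 3 5 2)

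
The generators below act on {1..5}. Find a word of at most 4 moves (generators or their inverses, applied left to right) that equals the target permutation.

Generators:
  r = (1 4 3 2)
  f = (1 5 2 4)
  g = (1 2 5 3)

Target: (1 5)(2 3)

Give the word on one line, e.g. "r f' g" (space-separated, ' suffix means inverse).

  after f: (1 5 2 4)
  after r': (1 5 3 4 2)
  after r': (1 5 4 3)
  after r': (1 5)(2 3)

f r' r' r'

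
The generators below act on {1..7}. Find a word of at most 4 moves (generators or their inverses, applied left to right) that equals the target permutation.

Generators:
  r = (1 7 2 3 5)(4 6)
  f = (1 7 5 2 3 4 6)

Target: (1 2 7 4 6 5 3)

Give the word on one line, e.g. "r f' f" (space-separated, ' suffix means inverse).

r' f' r

  after r': (1 5 3 2 7)(4 6)
  after f': (1 7 6 3 5 2)
  after r: (1 2 7 4 6 5 3)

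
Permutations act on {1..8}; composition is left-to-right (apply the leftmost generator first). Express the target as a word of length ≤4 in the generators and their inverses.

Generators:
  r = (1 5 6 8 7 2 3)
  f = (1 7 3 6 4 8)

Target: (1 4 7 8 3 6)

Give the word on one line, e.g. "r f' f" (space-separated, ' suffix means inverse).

r r f r

  after r: (1 5 6 8 7 2 3)
  after r: (1 6 7 3 5 8 2)
  after f: (1 4 8 2 7 6 3 5)
  after r: (1 4 7 8 3 6)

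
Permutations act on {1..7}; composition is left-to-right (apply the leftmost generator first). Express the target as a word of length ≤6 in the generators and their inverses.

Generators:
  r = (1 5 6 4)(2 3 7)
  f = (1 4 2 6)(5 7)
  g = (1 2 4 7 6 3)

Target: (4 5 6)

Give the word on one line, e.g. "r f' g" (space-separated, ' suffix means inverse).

  after r': (1 4 6 5)(2 7 3)
  after r': (1 6)(2 3 7)(4 5)
  after g: (1 3 6 2)(4 5 7)
  after g: (4 5 6)

r' r' g g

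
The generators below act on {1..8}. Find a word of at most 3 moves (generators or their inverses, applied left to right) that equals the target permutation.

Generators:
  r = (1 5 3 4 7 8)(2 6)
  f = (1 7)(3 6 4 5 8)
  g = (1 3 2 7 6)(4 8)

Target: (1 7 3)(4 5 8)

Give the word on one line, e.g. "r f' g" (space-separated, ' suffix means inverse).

r' r'

  after r': (1 8 7 4 3 5)(2 6)
  after r': (1 7 3)(4 5 8)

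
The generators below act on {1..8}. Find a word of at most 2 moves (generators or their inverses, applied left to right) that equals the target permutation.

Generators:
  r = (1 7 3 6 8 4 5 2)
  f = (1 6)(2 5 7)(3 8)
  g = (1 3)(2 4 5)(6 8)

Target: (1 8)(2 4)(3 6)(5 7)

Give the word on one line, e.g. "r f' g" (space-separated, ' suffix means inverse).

g f'

  after g: (1 3)(2 4 5)(6 8)
  after f': (1 8)(2 4)(3 6)(5 7)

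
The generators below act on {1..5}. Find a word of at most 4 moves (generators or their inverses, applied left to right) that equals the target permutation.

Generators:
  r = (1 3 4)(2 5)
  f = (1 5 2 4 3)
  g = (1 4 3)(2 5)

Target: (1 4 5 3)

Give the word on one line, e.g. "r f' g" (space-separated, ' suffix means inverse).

f' g'

  after f': (1 3 4 2 5)
  after g': (1 4 5 3)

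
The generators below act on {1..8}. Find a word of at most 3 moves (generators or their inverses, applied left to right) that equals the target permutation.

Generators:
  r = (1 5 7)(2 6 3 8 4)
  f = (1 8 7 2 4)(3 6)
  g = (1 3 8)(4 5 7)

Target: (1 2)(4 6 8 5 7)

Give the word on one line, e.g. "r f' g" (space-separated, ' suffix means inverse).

f' r

  after f': (1 4 2 7 8)(3 6)
  after r: (1 2)(4 6 8 5 7)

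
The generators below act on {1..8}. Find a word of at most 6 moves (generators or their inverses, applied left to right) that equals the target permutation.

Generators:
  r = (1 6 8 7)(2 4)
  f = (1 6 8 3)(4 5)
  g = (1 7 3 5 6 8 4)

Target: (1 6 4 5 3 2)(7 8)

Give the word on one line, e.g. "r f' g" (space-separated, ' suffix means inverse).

  after r: (1 6 8 7)(2 4)
  after g: (1 8 3 5 6 4 2)
  after r': (1 6 2 7 8 3 5)
  after f': (2 7 6)(3 4 5)
  after r: (1 6 4 5 3 2)(7 8)

r g r' f' r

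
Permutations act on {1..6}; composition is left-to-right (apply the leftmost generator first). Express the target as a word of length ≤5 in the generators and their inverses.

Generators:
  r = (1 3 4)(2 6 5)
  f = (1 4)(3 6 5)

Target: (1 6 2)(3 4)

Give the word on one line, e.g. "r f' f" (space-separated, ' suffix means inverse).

  after r: (1 3 4)(2 6 5)
  after f': (1 5 2 3)
  after r': (1 6 2)(3 4)

r f' r'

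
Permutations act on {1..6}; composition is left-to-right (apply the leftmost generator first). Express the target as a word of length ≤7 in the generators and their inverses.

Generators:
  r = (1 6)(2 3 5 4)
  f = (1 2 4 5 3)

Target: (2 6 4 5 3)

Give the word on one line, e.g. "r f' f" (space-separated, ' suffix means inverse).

  after r: (1 6)(2 3 5 4)
  after f: (1 6 2)
  after r: (2 6 3 5 4)
  after r: (1 6 5 2)(3 4)
  after r: (2 6 4 5 3)

r f r r r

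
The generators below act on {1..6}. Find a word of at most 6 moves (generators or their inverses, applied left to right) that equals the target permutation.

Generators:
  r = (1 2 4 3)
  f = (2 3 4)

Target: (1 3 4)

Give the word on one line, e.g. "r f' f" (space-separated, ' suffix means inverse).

  after r: (1 2 4 3)
  after r: (1 4)(2 3)
  after r: (1 3 4 2)
  after f: (1 4 3 2)
  after r: (1 3 4)

r r r f r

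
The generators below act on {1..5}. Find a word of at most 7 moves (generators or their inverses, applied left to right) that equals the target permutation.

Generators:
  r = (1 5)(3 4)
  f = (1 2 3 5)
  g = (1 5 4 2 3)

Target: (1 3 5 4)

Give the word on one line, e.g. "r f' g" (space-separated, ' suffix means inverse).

  after r': (1 5)(3 4)
  after f: (2 3 4 5)
  after r: (1 5 2 4)
  after g: (1 4 5 3)
  after r': (1 3 5 4)

r' f r g r'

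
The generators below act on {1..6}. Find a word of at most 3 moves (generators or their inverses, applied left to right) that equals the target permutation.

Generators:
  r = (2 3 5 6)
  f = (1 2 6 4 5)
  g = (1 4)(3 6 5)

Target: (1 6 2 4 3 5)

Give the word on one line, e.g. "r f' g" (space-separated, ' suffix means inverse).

  after f': (1 5 4 6 2)
  after g': (1 6 2 4 3 5)

f' g'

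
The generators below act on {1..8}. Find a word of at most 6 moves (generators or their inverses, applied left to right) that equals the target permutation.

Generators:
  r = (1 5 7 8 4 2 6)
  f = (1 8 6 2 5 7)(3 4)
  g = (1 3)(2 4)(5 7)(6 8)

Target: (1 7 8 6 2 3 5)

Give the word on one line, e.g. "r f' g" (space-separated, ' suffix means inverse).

  after f': (1 7 5 2 6 8)(3 4)
  after r': (1 5 4 3 8 6 7)
  after r': (2 4 3 7 6 5 8)
  after f': (1 7 8 6 2 3 5)

f' r' r' f'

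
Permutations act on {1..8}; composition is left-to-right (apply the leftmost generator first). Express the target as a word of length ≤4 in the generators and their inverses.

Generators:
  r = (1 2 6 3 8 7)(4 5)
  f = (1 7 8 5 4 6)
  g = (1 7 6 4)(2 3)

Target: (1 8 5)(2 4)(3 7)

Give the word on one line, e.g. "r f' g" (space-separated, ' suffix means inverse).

g r f f

  after g: (1 7 6 4)(2 3)
  after r: (2 8 7 3 6 5 4)
  after f: (1 7 3)(2 5 6 4)
  after f: (1 8 5)(2 4)(3 7)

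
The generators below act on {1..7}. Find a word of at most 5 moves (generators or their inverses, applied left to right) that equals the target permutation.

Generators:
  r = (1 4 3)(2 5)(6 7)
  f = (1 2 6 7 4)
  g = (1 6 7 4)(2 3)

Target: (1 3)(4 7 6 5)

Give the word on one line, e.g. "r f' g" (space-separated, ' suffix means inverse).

g' g' r g' r'

  after g': (1 4 7 6)(2 3)
  after g': (1 7)(4 6)
  after r: (1 6 3)(2 5)(4 7)
  after g': (2 5 3 4 6)
  after r': (1 3)(4 7 6 5)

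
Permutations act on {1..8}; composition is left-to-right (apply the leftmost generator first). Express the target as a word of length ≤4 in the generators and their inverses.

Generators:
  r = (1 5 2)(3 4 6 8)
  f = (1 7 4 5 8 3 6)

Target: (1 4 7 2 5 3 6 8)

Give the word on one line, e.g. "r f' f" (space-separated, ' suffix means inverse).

  after f': (1 6 3 8 5 4 7)
  after r': (1 4 7 2 5 3 6 8)

f' r'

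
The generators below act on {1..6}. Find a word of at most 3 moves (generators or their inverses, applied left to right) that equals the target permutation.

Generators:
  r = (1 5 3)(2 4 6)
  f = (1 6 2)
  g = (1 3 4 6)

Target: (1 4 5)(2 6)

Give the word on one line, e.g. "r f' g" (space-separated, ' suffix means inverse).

  after g': (1 6 4 3)
  after r': (1 4 5)(2 6)

g' r'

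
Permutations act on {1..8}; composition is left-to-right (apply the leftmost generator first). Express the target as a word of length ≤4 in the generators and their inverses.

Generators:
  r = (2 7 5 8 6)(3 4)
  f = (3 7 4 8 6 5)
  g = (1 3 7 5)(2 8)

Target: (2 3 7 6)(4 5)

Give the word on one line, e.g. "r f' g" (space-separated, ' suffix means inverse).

r f'

  after r: (2 7 5 8 6)(3 4)
  after f': (2 3 7 6)(4 5)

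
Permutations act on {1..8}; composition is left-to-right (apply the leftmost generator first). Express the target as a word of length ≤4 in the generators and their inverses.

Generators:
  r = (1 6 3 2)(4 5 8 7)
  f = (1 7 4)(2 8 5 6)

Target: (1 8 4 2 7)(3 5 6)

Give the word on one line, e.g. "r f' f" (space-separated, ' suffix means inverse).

r f' f'

  after r: (1 6 3 2)(4 5 8 7)
  after f': (1 5 2 4 8)(3 6)
  after f': (1 8 4 2 7)(3 5 6)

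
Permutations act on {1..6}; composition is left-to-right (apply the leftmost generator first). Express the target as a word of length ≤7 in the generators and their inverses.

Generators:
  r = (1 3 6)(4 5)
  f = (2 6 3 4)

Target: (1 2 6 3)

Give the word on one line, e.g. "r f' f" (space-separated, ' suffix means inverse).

  after f': (2 4 3 6)
  after r': (1 6 2 5 4)
  after r': (1 3)(2 4 6)
  after f: (1 4 3)
  after f: (1 2 6 3)

f' r' r' f f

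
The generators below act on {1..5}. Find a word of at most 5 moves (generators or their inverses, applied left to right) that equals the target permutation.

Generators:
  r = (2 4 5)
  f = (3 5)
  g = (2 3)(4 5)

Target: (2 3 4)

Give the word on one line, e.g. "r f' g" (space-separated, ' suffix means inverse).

f r r f'

  after f: (3 5)
  after r: (2 4 5 3)
  after r: (2 5 3 4)
  after f': (2 3 4)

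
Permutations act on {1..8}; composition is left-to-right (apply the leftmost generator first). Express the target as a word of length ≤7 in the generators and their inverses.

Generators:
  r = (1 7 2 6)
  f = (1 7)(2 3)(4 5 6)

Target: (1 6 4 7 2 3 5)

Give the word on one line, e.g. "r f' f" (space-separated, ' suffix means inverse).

f' r f f r

  after f': (1 7)(2 3)(4 6 5)
  after r: (1 2 3 6 5 4)
  after f: (1 3 4 7)
  after f: (1 2 3 5 6 4)
  after r: (1 6 4 7 2 3 5)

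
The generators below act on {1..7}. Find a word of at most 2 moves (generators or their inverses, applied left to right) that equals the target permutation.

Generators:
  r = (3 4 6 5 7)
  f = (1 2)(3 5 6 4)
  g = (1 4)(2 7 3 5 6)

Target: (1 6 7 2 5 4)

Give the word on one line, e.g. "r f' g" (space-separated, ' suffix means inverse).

  after g': (1 4)(2 6 5 3 7)
  after r: (1 6 7 2 5 4)

g' r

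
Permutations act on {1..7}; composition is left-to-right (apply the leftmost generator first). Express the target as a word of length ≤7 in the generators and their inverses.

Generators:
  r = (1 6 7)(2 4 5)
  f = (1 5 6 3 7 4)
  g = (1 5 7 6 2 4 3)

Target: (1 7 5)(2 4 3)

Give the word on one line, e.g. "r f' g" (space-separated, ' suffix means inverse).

r' f' r' f' g'

  after r': (1 7 6)(2 5 4)
  after f': (1 3 6 4 2)(5 7)
  after r': (1 3)(2 7 4 5 6)
  after f': (1 6 2 3 4)
  after g': (1 7 5)(2 4 3)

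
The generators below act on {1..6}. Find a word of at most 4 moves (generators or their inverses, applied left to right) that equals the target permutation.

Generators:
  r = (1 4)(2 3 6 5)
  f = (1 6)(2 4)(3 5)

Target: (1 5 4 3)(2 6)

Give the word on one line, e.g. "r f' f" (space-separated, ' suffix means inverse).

f' r' f

  after f': (1 6)(2 4)(3 5)
  after r': (1 3 6 4 5 2)
  after f: (1 5 4 3)(2 6)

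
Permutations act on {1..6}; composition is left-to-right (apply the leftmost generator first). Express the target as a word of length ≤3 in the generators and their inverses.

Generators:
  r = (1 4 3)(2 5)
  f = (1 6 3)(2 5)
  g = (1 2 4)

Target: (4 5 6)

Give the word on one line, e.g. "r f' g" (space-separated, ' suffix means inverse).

  after f': (1 3 6)(2 5)
  after g': (1 3 6 4 2 5)
  after f: (4 5 6)

f' g' f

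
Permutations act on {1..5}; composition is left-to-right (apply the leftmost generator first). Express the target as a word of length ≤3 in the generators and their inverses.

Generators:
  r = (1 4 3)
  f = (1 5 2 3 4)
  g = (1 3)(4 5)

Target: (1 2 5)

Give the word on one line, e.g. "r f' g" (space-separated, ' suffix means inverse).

  after g': (1 3)(4 5)
  after f': (1 2 5 3 4)
  after r: (1 2 5)

g' f' r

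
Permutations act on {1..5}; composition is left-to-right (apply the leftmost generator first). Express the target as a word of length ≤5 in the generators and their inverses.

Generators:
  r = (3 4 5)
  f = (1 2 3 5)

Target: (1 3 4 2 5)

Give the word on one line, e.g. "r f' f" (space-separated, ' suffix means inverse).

  after r': (3 5 4)
  after r': (3 4 5)
  after f': (1 5 2)(3 4)
  after f': (1 3 4 2 5)

r' r' f' f'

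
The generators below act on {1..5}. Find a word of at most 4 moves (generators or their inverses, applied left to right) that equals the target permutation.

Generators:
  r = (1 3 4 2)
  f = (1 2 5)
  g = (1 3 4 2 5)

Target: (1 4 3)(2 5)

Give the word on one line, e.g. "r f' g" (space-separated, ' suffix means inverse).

  after f': (1 5 2)
  after f': (1 2 5)
  after r': (1 4 3)(2 5)

f' f' r'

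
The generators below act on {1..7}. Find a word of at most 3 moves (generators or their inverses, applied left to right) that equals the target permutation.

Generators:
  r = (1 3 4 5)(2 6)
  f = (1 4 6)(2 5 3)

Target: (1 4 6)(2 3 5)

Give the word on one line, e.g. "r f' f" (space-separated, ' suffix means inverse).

  after r: (1 3 4 5)(2 6)
  after f': (1 5 6 3)(2 4)
  after r': (1 4 6)(2 3 5)

r f' r'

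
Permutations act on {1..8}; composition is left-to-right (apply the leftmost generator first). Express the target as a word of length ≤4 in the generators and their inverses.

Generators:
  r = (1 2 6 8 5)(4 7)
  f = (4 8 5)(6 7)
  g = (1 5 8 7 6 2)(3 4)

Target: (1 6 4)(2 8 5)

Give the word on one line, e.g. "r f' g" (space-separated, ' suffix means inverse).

r' g' g' r

  after r': (1 5 8 6 2)(4 7)
  after g': (3 4 8 7)
  after g': (1 2 6 7 4 5)
  after r: (1 6 4)(2 8 5)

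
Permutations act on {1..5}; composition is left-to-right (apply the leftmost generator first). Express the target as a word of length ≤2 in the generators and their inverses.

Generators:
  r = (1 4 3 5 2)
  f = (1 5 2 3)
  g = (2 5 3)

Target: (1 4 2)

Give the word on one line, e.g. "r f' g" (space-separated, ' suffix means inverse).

r g

  after r: (1 4 3 5 2)
  after g: (1 4 2)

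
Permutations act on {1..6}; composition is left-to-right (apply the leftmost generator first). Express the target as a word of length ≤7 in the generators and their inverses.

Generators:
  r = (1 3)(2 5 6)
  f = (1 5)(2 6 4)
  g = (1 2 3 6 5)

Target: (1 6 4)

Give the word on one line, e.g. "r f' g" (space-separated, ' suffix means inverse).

  after r': (1 3)(2 6 5)
  after f: (1 3 5 6)(2 4)
  after r': (2 4 6 3)
  after g: (1 2 4 5)
  after f: (1 6 4)

r' f r' g f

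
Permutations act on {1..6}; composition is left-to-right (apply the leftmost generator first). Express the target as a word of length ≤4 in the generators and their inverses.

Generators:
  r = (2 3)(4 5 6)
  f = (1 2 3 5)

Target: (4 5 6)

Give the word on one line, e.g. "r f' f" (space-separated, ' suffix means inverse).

r' r'

  after r': (2 3)(4 6 5)
  after r': (4 5 6)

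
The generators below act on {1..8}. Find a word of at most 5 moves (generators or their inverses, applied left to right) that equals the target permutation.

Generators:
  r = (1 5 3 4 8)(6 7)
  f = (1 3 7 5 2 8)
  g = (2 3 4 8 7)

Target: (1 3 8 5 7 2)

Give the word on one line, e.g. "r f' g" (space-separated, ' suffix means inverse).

g' f' r' r'

  after g': (2 7 8 4 3)
  after f': (1 8 4)(2 3 5 7)
  after r': (1 4 8 3)(2 5 6 7)
  after r': (1 3 8 5 7 2)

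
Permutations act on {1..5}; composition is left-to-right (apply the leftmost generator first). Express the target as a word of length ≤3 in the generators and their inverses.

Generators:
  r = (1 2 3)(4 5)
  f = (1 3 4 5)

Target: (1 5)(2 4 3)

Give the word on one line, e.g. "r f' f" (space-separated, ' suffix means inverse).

  after f': (1 5 4 3)
  after r: (1 4)(2 3)
  after f: (1 5)(2 4 3)

f' r f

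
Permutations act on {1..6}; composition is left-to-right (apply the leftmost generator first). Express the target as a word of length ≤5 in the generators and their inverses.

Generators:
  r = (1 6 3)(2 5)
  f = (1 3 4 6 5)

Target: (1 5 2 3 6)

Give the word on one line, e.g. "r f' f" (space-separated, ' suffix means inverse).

  after f': (1 5 6 4 3)
  after r': (1 2 5)(4 6)
  after f': (1 2 6 3)
  after r: (1 5 2 3 6)

f' r' f' r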